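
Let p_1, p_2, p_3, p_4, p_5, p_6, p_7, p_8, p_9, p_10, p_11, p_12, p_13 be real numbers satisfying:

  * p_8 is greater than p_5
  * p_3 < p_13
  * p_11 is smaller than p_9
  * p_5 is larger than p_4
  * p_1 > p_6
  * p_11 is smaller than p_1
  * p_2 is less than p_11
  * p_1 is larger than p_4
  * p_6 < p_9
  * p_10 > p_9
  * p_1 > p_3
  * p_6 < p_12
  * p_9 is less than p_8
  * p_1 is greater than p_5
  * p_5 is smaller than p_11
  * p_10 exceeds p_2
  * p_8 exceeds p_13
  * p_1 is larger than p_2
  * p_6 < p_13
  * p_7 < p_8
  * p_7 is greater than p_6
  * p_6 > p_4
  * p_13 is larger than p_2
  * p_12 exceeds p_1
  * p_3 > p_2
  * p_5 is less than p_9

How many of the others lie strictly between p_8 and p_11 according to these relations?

Chaining upward from p_11 reaches: p_1, p_12, p_9, p_10.
Chaining downward from p_8 reaches: p_4, p_6, p_2, p_5, p_3, p_13, p_7, p_9.
Strictly between p_11 and p_8 are those in both lists: p_9 — 1 element.

1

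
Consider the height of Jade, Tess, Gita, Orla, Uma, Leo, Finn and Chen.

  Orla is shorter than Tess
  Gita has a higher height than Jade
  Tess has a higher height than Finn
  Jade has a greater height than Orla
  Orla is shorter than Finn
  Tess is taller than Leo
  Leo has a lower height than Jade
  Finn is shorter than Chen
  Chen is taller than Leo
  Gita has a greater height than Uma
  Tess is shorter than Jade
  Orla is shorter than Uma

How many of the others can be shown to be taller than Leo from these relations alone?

From Leo the given relations immediately reach Tess, Jade, Chen.
From those, Gita — 4 in total.
Nothing else is reachable above Leo; 4 in all.

4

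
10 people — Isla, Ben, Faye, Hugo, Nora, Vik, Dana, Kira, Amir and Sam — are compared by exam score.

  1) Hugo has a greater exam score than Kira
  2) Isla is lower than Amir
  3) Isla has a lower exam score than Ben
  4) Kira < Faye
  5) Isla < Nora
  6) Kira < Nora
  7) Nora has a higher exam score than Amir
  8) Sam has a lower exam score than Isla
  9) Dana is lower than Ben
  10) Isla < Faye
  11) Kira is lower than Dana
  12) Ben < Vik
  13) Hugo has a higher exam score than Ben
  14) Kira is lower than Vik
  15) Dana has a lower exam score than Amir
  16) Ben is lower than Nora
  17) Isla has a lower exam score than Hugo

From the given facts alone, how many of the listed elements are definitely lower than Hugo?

5

From Hugo the given relations immediately reach Kira, Isla, Ben.
From those, Sam, Dana — 5 in total.
Nothing else is reachable below Hugo; 5 in all.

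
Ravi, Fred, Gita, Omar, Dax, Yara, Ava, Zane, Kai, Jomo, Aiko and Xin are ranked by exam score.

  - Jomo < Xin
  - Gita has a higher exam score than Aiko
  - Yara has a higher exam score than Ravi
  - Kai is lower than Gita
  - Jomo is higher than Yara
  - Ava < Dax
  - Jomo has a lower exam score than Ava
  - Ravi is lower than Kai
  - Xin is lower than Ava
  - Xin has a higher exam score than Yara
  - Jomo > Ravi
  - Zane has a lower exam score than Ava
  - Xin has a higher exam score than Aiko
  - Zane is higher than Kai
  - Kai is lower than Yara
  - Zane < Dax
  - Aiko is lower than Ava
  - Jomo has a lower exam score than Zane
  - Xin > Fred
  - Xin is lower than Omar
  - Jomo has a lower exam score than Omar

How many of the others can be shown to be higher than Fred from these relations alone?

4

From Fred the given relations immediately reach Xin.
From those, Omar, Ava — 3 in total.
From those, Dax — 4 in total.
Nothing else is reachable above Fred; 4 in all.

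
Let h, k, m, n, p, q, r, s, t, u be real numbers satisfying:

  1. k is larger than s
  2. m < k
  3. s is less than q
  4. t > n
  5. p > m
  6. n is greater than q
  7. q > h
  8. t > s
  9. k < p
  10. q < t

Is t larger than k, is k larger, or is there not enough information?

undetermined

Following every chain through k: above k we get p; below k we get m, s.
t is not reached, and no chain runs the other way from t to k.
So the given relations leave the order of k and t undetermined.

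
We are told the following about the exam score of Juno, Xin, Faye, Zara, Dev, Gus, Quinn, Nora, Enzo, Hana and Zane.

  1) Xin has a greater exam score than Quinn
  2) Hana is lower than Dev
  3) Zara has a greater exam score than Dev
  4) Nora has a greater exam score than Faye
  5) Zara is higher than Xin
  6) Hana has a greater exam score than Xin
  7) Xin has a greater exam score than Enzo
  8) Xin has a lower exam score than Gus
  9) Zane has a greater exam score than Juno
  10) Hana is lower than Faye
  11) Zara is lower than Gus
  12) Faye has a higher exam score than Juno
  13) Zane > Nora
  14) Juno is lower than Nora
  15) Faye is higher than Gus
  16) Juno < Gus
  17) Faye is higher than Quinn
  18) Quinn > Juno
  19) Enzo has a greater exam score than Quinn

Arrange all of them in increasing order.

The consecutive links are each given: Juno < Quinn; Quinn < Enzo; Enzo < Xin; Xin < Hana; Hana < Dev; Dev < Zara; Zara < Gus; Gus < Faye; Faye < Nora; Nora < Zane.

Juno < Quinn < Enzo < Xin < Hana < Dev < Zara < Gus < Faye < Nora < Zane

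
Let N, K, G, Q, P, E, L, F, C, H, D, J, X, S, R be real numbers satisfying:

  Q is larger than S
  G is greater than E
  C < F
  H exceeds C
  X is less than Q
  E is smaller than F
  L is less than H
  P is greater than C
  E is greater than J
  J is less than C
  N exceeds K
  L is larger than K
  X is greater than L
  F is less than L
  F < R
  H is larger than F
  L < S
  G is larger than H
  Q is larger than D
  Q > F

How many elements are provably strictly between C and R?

The relations place C below R. An element lies strictly between them when it is forced above C and also forced below R.
Above C: {F, L, X, S, H, Q, G, P}. Below R: {J, E, F}.
Intersection: {F} — 1.

1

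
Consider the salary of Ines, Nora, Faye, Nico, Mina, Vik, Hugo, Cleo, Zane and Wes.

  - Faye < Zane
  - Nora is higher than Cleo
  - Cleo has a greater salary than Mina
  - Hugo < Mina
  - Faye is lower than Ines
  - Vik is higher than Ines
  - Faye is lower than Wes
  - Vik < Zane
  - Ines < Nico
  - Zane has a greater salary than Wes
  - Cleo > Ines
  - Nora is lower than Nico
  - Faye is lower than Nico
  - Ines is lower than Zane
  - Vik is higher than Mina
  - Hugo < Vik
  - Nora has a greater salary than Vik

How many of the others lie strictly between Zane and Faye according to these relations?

3

Chaining upward from Faye reaches: Wes, Ines, Cleo, Vik, Nora, Nico.
Chaining downward from Zane reaches: Wes, Hugo, Ines, Mina, Vik.
Strictly between Faye and Zane are those in both lists: Wes, Ines, Vik — 3 elements.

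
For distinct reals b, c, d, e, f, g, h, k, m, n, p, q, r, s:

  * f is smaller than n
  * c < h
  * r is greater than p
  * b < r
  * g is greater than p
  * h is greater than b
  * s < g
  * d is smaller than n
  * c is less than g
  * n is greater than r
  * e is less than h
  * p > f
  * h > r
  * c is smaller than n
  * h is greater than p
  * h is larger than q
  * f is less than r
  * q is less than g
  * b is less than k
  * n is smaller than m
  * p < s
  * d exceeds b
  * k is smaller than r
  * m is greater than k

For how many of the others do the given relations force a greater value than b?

6

The elements the relations force above b are k, d, r, n, m, h — no chain reaches any other.
That is 6.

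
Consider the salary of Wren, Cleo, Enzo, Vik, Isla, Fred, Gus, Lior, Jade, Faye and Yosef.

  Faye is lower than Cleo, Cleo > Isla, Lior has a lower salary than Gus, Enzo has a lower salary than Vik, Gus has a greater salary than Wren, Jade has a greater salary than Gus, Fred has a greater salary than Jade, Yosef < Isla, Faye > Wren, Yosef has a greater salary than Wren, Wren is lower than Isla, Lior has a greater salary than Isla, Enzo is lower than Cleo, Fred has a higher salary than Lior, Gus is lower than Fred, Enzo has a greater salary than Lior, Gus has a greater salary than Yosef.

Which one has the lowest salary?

Wren

Faye is not least since Wren < Faye; Yosef is not least since Wren < Yosef; Isla is not least since Wren < Isla; Lior is not least since Isla < Lior; Gus is not least since Lior < Gus; Enzo is not least since Lior < Enzo; Jade is not least since Gus < Jade; Cleo is not least since Isla < Cleo; Vik is not least since Enzo < Vik; Fred is not least since Lior < Fred.
Only Wren has nothing below it, so Wren is the lowest salary.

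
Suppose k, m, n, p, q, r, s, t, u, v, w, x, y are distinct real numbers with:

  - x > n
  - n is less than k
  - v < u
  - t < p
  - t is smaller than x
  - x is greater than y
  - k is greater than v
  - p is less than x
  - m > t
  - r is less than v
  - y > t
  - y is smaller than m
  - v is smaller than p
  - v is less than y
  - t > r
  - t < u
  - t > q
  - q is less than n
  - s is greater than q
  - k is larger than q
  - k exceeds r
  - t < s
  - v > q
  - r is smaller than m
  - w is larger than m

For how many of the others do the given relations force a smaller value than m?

From m the given relations immediately reach r, t, y.
From those, q, v — 5 in total.
No other element is forced below m by the given relations, so the count is 5.

5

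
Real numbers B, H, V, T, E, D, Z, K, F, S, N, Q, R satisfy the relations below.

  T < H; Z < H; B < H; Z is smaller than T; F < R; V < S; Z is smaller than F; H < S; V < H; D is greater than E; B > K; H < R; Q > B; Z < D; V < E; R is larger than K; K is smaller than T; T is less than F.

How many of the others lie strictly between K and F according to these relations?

Chaining upward from K reaches: B, T, H, R, Q, S.
Chaining downward from F reaches: Z, T.
Strictly between K and F are those in both lists: T — 1 element.

1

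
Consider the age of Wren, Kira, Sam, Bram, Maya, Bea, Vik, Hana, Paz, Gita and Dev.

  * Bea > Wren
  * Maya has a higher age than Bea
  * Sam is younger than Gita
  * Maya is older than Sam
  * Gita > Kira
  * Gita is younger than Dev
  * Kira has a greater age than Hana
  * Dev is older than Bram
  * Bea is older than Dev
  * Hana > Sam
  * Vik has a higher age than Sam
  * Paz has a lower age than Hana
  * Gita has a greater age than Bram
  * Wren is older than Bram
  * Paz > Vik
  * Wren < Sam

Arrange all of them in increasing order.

Bram < Wren < Sam < Vik < Paz < Hana < Kira < Gita < Dev < Bea < Maya

Each adjacent pair is fixed by a given relation: Bram < Wren; Wren < Sam; Sam < Vik; Vik < Paz; Paz < Hana; Hana < Kira; Kira < Gita; Gita < Dev; Dev < Bea; Bea < Maya. Chaining them end to end gives the full order.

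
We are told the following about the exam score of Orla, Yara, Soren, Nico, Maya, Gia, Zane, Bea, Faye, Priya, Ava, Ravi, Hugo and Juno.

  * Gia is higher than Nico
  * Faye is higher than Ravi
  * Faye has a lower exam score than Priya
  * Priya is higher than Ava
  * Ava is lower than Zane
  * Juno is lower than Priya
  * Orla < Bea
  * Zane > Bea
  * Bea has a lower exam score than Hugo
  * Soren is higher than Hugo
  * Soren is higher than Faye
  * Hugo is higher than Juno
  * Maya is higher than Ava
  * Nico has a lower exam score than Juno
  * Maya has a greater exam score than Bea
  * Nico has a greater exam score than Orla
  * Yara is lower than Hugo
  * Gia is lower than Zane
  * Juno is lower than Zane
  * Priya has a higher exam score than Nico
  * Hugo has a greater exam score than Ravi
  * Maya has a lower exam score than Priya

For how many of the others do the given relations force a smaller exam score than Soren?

8

From Soren the given relations immediately reach Faye, Hugo.
From those, Yara, Ravi, Bea, Juno — 6 in total.
From those, Orla, Nico — 8 in total.
Nothing else is reachable below Soren; 8 in all.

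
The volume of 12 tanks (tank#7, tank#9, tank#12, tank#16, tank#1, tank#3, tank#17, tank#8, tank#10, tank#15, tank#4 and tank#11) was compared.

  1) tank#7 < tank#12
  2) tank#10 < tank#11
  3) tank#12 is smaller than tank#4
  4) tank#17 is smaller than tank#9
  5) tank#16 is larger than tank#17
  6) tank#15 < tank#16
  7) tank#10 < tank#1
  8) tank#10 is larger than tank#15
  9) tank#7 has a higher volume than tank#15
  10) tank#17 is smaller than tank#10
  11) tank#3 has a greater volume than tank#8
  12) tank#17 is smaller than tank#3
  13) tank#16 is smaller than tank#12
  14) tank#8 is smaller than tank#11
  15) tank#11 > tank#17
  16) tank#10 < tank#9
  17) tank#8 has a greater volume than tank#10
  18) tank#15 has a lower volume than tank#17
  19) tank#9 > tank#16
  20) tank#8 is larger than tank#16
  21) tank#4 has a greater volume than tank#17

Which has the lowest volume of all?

tank#15

Chaining upward from tank#15: directly above it, tank#17, tank#10, tank#16, tank#7; then tank#9, tank#1, tank#12, tank#8, tank#11, tank#3, tank#4.
That covers every other element, and nothing is given below tank#15, so tank#15 is the lowest volume.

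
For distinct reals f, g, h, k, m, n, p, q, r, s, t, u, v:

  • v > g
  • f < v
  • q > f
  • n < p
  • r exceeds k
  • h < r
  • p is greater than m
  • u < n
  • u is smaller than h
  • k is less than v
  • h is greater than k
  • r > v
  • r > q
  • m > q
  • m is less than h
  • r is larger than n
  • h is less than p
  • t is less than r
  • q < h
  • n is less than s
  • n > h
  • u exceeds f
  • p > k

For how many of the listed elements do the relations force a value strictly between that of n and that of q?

2

Chaining upward from q reaches: m, h, r, p, s.
Chaining downward from n reaches: k, f, u, m, h.
Strictly between q and n are those in both lists: m, h — 2 elements.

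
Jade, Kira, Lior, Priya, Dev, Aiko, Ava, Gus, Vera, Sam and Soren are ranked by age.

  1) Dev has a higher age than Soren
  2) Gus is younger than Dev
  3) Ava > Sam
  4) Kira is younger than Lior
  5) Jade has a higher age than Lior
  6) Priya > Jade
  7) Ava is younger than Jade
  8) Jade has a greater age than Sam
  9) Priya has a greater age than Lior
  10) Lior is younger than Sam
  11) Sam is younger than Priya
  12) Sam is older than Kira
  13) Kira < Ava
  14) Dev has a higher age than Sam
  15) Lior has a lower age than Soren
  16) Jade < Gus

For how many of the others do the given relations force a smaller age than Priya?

5

The elements the relations force below Priya are Kira, Lior, Sam, Ava, Jade — no chain reaches any other.
That is 5.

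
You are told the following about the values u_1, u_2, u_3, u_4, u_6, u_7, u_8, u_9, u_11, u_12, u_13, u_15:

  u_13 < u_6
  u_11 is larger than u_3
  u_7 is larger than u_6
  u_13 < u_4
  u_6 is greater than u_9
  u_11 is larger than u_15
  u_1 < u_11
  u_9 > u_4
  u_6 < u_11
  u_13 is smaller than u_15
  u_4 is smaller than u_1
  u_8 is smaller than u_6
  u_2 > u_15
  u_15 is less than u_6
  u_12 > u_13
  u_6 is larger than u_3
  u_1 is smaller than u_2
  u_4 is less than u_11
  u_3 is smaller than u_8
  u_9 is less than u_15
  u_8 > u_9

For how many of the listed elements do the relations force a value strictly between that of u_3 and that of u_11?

2

Chaining upward from u_3 reaches: u_8, u_6, u_7.
Chaining downward from u_11 reaches: u_13, u_4, u_1, u_9, u_8, u_15, u_6.
Strictly between u_3 and u_11 are those in both lists: u_8, u_6 — 2 elements.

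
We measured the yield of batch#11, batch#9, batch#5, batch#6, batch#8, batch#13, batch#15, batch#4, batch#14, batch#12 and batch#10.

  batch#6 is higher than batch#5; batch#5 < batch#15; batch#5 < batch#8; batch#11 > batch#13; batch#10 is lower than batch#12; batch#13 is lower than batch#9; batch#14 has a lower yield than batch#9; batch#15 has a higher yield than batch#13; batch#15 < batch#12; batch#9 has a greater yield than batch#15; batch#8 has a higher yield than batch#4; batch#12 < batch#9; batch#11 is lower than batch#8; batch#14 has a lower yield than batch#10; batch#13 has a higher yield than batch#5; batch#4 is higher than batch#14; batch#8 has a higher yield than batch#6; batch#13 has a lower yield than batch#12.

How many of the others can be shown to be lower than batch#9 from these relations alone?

6

From batch#9 the given relations immediately reach batch#13, batch#14, batch#15, batch#12.
From those, batch#5, batch#10 — 6 in total.
No other element is forced below batch#9 by the given relations, so the count is 6.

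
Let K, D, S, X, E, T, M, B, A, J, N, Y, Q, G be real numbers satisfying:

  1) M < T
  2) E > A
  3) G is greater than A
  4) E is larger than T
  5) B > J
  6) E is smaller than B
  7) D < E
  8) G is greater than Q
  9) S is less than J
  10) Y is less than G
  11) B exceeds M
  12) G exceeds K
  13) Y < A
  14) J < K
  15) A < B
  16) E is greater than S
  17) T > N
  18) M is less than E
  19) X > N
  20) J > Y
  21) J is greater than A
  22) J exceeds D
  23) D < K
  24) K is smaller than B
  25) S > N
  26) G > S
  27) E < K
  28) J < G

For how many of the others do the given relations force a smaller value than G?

Directly below G: Q, Y, A, S, J, K.
One step further: N, D, E (9 so far).
One step further: M, T (11 so far).
No other element is forced below G by the given relations, so the count is 11.

11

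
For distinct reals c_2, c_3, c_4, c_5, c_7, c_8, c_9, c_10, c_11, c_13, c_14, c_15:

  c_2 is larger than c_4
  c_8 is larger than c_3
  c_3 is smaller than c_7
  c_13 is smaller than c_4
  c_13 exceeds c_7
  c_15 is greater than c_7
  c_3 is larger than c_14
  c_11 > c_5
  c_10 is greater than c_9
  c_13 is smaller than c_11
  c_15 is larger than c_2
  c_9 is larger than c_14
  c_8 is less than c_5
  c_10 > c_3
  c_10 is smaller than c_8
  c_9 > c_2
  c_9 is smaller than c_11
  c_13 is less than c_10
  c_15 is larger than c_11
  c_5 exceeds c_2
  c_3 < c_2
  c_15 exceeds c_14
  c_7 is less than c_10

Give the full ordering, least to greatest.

c_14 < c_3 < c_7 < c_13 < c_4 < c_2 < c_9 < c_10 < c_8 < c_5 < c_11 < c_15

Each adjacent pair is fixed by a given relation: c_14 < c_3; c_3 < c_7; c_7 < c_13; c_13 < c_4; c_4 < c_2; c_2 < c_9; c_9 < c_10; c_10 < c_8; c_8 < c_5; c_5 < c_11; c_11 < c_15. Chaining them end to end gives the full order.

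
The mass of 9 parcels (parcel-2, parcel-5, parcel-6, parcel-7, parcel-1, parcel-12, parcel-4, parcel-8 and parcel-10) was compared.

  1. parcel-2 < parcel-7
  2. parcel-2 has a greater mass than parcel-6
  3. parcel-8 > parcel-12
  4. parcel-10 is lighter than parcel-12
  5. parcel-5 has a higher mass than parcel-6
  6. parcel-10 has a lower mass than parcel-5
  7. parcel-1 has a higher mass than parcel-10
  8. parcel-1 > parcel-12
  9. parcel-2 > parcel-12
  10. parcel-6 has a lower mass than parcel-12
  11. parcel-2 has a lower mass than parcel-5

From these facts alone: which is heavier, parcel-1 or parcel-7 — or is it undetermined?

Following every chain through parcel-7: below parcel-7 we get parcel-6, parcel-10, parcel-12, parcel-2.
parcel-1 is not reached, and no chain runs the other way from parcel-1 to parcel-7.
So the given relations leave the order of parcel-7 and parcel-1 undetermined.

undetermined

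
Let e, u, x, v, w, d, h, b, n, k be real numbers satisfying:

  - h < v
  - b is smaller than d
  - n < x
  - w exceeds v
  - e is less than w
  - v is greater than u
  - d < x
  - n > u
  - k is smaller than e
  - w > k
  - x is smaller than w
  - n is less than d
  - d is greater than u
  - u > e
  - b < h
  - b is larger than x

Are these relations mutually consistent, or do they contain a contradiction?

We have b < d stated directly, yet also d < x < b by chaining the others — so d < b. Contradiction.

inconsistent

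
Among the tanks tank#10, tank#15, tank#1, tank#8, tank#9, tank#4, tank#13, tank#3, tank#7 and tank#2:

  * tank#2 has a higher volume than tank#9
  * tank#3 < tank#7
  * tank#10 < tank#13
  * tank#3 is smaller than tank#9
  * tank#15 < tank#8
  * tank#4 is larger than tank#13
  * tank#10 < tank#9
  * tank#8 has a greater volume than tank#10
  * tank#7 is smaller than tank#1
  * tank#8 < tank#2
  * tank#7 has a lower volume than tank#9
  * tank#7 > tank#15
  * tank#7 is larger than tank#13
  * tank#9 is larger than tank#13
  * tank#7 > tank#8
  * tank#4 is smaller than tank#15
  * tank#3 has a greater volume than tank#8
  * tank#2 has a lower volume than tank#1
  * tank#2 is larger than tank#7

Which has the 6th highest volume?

tank#8

Chaining the given pairs: tank#10 < tank#13 < tank#4 < tank#15 < tank#8 < tank#3 < tank#7 < tank#9 < tank#2 < tank#1.
Counting 6 from the largest end gives tank#8.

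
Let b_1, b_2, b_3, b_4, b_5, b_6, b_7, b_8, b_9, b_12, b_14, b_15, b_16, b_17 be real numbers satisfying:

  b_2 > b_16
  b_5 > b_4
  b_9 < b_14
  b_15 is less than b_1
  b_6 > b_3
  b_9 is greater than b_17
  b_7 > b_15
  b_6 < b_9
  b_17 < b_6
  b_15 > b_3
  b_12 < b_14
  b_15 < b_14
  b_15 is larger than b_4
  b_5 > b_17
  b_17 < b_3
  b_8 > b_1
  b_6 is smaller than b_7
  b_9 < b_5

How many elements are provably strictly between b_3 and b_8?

Chaining upward from b_3 reaches: b_6, b_9, b_15, b_5, b_1, b_14, b_7.
Chaining downward from b_8 reaches: b_17, b_4, b_15, b_1.
Strictly between b_3 and b_8 are those in both lists: b_15, b_1 — 2 elements.

2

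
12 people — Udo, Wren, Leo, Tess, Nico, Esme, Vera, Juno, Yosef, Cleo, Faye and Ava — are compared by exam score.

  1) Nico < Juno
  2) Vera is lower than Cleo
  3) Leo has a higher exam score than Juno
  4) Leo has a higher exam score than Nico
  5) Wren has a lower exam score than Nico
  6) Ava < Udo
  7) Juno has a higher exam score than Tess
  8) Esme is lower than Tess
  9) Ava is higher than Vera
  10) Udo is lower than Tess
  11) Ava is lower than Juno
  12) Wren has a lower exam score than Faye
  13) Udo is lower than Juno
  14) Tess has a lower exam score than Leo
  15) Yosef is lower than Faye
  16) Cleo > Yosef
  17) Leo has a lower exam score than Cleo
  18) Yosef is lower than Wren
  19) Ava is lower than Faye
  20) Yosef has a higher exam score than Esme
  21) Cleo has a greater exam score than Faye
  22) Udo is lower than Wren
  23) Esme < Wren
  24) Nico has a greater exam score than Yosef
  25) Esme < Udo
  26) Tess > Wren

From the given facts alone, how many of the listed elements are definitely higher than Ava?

8

The elements the relations force above Ava are Udo, Wren, Tess, Nico, Juno, Faye, Leo, Cleo — no chain reaches any other.
That is 8.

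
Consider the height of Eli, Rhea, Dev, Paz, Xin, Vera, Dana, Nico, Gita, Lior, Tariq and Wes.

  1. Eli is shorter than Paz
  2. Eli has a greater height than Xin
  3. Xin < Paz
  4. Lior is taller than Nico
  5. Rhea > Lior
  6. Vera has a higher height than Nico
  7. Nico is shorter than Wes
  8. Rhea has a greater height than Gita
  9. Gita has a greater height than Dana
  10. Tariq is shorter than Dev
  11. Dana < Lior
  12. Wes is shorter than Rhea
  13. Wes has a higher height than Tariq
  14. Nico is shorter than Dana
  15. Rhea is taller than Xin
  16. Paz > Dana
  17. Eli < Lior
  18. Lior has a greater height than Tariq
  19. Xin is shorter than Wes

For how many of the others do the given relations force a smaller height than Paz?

4

Directly below Paz: Xin, Dana, Eli.
One step further: Nico (4 so far).
No other element is forced below Paz by the given relations, so the count is 4.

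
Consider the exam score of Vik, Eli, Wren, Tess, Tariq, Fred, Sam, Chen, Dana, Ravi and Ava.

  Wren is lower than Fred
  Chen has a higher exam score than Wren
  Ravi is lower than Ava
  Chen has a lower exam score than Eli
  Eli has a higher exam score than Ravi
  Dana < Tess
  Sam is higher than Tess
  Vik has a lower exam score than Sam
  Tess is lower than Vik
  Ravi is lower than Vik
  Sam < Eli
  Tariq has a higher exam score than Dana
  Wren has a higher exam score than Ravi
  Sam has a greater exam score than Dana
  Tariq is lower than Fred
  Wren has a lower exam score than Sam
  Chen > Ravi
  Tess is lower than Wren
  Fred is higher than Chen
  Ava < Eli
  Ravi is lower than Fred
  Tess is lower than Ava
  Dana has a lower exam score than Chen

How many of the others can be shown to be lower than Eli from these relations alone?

From Eli the given relations immediately reach Ravi, Ava, Sam, Chen.
From those, Dana, Tess, Wren, Vik — 8 in total.
No other element is forced below Eli by the given relations, so the count is 8.

8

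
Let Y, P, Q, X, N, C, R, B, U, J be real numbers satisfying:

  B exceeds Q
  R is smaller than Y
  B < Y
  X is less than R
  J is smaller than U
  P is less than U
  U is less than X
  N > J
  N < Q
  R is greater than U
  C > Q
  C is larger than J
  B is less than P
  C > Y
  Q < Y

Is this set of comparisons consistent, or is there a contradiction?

Every relation is compatible with J < N < Q < B < P < U < X < R < Y < C; the set is consistent.

consistent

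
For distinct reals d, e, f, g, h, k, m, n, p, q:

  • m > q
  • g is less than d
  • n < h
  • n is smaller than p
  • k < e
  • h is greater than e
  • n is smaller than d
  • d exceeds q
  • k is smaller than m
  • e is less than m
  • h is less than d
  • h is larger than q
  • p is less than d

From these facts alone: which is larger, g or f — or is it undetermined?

undetermined

Following every chain through g: above g we get d.
f is not reached, and no chain runs the other way from f to g.
So the given relations leave the order of g and f undetermined.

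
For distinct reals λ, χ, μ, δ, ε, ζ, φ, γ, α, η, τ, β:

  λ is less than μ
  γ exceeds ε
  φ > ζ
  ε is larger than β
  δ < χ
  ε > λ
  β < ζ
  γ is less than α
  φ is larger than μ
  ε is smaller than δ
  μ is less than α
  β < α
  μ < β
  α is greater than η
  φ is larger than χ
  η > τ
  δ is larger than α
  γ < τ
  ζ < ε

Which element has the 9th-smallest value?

Piecing the relations together gives one ordering: λ < μ < β < ζ < ε < γ < τ < η < α < δ < χ < φ.
Counting 9 from the smallest end gives α.

α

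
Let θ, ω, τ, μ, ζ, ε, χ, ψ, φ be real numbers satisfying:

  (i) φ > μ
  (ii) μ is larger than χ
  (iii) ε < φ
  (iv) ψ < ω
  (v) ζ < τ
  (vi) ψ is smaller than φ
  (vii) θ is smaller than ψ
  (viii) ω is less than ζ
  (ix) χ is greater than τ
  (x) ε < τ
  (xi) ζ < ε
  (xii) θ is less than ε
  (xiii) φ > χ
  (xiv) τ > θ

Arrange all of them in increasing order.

Each adjacent pair is fixed by a given relation: θ < ψ; ψ < ω; ω < ζ; ζ < ε; ε < τ; τ < χ; χ < μ; μ < φ. Chaining them end to end gives the full order.

θ < ψ < ω < ζ < ε < τ < χ < μ < φ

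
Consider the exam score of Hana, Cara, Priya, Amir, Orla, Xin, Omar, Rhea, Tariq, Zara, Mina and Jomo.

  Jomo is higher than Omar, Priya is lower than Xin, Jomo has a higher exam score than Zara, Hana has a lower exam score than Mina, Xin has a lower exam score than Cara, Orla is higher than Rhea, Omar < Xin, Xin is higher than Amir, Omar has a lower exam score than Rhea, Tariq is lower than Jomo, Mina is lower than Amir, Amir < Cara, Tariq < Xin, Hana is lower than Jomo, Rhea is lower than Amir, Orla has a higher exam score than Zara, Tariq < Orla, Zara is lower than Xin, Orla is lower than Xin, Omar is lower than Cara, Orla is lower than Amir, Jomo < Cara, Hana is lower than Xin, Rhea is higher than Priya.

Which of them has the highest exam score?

Cara

Chaining downward from Cara: directly below it, Omar, Jomo, Amir, Xin; then Priya, Rhea, Hana, Tariq, Zara, Orla, Mina.
That covers every other element, and nothing is given above Cara, so Cara is the highest exam score.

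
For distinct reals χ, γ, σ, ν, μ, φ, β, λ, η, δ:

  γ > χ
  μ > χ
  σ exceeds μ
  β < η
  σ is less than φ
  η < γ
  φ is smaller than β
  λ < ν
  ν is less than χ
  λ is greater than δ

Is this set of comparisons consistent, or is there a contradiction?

consistent

The single ordering δ < λ < ν < χ < μ < σ < φ < β < η < γ satisfies every listed relation, so no contradiction arises.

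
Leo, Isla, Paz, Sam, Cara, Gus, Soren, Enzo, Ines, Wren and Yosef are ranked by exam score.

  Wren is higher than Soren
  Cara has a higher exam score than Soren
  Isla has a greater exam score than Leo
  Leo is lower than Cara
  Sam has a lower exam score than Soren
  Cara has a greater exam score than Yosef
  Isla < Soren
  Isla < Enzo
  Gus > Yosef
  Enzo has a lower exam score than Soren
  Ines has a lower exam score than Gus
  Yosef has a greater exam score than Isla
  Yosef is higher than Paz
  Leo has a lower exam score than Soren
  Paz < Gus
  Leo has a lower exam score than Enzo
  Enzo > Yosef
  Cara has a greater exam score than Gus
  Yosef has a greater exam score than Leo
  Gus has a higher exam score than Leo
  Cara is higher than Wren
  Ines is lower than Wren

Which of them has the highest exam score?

Cara

Leo is not greatest since Leo < Enzo; Isla is not greatest since Isla < Enzo; Paz is not greatest since Paz < Gus; Sam is not greatest since Sam < Soren; Yosef is not greatest since Yosef < Enzo; Enzo is not greatest since Enzo < Soren; Ines is not greatest since Ines < Gus; Soren is not greatest since Soren < Cara; Gus is not greatest since Gus < Cara; Wren is not greatest since Wren < Cara.
Only Cara has nothing above it, so Cara is the highest exam score.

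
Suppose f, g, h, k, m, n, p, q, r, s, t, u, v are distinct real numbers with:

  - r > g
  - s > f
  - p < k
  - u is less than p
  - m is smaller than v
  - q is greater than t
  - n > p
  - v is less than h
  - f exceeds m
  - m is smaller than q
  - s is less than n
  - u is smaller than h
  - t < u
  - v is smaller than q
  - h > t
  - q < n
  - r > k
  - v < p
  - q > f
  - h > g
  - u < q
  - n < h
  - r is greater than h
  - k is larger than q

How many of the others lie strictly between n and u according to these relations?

Chaining upward from u reaches: q, p, k, h, r.
Chaining downward from n reaches: m, t, f, s, v, q, p.
Strictly between u and n are those in both lists: q, p — 2 elements.

2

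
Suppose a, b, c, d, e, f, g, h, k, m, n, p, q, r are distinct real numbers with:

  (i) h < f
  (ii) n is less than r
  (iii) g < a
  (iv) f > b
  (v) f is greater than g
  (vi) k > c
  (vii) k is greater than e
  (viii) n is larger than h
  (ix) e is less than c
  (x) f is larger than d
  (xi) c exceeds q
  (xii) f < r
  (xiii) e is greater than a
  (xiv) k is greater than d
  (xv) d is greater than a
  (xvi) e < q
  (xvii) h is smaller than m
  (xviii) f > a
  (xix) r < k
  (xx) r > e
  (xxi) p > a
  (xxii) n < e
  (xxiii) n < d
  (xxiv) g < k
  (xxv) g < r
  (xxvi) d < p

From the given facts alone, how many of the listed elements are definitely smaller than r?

8

From r the given relations immediately reach g, n, e, f.
From those, h, a, d, b — 8 in total.
No other element is forced below r by the given relations, so the count is 8.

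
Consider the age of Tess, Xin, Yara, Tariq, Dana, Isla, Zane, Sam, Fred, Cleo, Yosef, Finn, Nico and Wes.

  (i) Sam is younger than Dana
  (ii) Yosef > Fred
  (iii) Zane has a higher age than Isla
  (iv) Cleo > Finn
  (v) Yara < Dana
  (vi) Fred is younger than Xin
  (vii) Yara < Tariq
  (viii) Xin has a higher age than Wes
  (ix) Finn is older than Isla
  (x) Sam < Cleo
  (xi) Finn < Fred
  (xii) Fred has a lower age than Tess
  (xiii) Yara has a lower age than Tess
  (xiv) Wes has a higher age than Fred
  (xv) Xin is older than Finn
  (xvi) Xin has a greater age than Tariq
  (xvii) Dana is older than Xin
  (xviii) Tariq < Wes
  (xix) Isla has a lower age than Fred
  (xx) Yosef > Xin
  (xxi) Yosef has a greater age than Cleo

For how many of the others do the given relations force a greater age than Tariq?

4

Directly above Tariq: Wes, Xin.
One step further: Dana, Yosef (4 so far).
No other element is forced above Tariq by the given relations, so the count is 4.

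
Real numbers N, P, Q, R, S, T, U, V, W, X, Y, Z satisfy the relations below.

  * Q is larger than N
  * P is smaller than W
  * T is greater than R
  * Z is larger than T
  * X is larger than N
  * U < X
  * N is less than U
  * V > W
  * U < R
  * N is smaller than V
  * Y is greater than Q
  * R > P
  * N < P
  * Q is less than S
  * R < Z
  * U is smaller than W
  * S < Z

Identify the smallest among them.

N

Q is not least since N < Q; U is not least since N < U; P is not least since N < P; Y is not least since Q < Y; R is not least since U < R; T is not least since R < T; S is not least since Q < S; Z is not least since R < Z; W is not least since U < W; X is not least since N < X; V is not least since N < V.
Only N has nothing below it, so N is the smallest.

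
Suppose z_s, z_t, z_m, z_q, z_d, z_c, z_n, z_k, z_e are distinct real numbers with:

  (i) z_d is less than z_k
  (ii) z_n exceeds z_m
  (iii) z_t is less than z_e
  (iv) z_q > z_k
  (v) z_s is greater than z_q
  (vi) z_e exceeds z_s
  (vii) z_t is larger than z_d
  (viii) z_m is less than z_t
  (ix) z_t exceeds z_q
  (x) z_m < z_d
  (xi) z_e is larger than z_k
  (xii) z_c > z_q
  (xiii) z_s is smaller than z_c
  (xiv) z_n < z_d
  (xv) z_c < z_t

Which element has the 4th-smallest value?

z_k

Piecing the relations together gives one ordering: z_m < z_n < z_d < z_k < z_q < z_s < z_c < z_t < z_e.
The 4th smallest is z_k.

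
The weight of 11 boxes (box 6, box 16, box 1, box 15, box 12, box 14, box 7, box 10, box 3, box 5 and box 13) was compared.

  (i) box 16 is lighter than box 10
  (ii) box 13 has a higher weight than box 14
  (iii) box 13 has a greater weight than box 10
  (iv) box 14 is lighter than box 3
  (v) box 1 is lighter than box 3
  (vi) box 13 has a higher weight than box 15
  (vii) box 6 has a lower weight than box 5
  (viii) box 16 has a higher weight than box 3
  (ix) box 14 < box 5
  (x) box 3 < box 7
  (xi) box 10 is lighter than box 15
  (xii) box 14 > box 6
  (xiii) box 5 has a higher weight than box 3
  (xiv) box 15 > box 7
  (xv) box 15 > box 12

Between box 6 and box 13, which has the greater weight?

box 13

Chaining the given relations: box 6 < box 14 < box 3 < box 16 < box 10 < box 15 < box 13.
So box 6 < box 13; box 13 is the heavier of the two.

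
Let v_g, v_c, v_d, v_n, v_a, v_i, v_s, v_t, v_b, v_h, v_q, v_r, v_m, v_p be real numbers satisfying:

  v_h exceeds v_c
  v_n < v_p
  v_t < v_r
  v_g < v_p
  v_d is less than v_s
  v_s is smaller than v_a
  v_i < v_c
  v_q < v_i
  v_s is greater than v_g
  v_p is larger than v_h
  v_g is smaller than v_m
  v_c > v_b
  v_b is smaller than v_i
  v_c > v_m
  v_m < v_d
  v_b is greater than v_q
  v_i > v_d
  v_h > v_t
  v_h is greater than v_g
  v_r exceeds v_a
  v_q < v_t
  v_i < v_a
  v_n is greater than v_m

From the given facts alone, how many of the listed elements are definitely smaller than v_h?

From v_h the given relations immediately reach v_g, v_t, v_c.
From those, v_q, v_m, v_b, v_i — 7 in total.
From those, v_d — 8 in total.
No other element is forced below v_h by the given relations, so the count is 8.

8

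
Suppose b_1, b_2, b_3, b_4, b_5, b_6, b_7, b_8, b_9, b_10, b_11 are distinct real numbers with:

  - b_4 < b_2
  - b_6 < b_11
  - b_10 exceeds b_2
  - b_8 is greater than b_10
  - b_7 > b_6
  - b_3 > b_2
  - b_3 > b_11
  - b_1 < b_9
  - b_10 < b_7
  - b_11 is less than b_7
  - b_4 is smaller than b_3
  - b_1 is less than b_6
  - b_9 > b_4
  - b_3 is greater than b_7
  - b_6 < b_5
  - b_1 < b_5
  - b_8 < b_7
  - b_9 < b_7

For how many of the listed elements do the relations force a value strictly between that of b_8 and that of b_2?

1

Chaining upward from b_2 reaches: b_10, b_7, b_3.
Chaining downward from b_8 reaches: b_4, b_10.
Strictly between b_2 and b_8 are those in both lists: b_10 — 1 element.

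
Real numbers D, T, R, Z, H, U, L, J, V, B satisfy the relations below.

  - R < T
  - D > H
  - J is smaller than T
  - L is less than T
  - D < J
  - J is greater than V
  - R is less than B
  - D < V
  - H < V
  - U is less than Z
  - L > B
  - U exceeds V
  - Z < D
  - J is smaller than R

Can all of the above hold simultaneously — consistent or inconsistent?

We have D < V stated directly, yet also V < U < Z < D by chaining the others — so V < D. Contradiction.

inconsistent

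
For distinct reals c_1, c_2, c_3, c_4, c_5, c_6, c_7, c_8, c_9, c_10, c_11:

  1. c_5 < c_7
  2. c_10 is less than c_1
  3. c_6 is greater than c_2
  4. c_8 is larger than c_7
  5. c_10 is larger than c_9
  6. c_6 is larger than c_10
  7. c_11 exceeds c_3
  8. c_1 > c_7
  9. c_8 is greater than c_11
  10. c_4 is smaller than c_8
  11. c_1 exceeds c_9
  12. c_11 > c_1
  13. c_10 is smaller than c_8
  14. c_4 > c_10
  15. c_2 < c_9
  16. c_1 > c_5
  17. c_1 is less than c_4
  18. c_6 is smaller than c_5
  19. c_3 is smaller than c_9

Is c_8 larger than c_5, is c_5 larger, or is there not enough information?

c_5 < c_7 and c_7 < c_1 give c_5 < c_1.
With c_1 < c_11: c_5 < c_7 < c_1 < c_11.
Then c_11 < c_8 extends the chain to c_8.
So c_8 is larger.

c_8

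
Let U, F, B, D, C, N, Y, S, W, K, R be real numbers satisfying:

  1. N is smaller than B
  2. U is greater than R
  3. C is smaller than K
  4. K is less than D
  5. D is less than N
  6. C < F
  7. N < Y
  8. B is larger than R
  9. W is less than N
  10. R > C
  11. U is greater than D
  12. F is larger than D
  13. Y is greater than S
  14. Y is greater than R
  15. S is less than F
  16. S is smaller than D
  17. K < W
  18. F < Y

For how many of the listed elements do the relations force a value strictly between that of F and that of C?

Chaining upward from C reaches: K, D, W, R, N, B, U, Y.
Chaining downward from F reaches: S, K, D.
Strictly between C and F are those in both lists: K, D — 2 elements.

2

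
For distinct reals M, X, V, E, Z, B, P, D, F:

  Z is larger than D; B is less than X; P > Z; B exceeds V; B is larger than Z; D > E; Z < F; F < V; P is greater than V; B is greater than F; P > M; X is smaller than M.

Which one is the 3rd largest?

X

The consecutive relations fix a unique order: E < D < Z < F < V < B < X < M < P.
The 3rd largest is X.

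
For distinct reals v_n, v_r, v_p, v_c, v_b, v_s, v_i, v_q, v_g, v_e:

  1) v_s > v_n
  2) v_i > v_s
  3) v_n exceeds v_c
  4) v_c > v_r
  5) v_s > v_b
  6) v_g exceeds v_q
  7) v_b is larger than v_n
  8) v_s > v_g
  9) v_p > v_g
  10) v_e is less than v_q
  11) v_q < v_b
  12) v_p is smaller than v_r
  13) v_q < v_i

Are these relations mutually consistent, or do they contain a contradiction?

consistent

The single ordering v_e < v_q < v_g < v_p < v_r < v_c < v_n < v_b < v_s < v_i satisfies every listed relation, so no contradiction arises.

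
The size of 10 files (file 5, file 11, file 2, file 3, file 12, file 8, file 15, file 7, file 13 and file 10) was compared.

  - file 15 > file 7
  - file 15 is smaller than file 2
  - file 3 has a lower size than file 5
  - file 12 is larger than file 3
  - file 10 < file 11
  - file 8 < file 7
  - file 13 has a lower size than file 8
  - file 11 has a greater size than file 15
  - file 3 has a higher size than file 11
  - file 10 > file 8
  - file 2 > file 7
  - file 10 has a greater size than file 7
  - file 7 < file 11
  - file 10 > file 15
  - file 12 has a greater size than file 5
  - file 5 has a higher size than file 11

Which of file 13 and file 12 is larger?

Link the given pairs in sequence: file 13 < file 8; file 8 < file 7; file 7 < file 15; file 15 < file 10; file 10 < file 11; file 11 < file 3; file 3 < file 5; file 5 < file 12.
Chaining these gives file 13 < file 8 < file 7 < file 15 < file 10 < file 11 < file 3 < file 5 < file 12.
So file 13 < file 12; file 12 is the larger of the two.

file 12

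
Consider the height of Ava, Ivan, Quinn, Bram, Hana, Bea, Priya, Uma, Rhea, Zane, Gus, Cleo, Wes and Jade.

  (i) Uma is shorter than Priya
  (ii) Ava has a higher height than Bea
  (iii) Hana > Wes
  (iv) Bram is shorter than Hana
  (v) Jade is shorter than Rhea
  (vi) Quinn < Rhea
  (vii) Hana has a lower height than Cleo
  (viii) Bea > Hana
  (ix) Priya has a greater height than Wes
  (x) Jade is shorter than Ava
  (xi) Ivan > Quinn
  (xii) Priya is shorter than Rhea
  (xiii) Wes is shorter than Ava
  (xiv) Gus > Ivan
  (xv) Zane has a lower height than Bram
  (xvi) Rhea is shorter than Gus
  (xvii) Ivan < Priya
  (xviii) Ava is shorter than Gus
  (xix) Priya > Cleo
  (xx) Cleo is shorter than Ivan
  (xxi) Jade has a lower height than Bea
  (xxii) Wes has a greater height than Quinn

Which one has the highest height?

Gus

Chaining downward from Gus: directly below it, Ivan, Rhea, Ava; then Quinn, Jade, Wes, Bea, Cleo, Priya; then Hana, Uma; then Bram; then Zane.
That covers every other element, and nothing is given above Gus, so Gus is the highest height.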